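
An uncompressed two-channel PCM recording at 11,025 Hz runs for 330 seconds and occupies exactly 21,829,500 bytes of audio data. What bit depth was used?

24 bits

Bytes per sample = 21,829,500 / (11,025 × 330 × 2) = 21,829,500 / 7,276,500 = 3.
Bit depth = 3 × 8 = 24 bits.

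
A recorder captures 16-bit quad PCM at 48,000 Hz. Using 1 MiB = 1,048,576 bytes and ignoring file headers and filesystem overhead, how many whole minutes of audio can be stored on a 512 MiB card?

Uncompressed byte rate = 48,000 × 2 × 4 = 384,000 bytes/s.
Capacity = 512 × 1,048,576 = 536,870,912 bytes.
536,870,912 / 384,000 ≈ 1398.1 s → 23 minutes.

23 minutes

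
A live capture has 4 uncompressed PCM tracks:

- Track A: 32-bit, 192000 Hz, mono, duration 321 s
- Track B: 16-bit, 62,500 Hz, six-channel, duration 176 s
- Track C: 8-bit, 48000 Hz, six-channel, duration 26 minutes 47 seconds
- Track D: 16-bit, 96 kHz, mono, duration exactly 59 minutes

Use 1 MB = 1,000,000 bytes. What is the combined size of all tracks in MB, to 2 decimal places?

Track A: 192,000 × 321 × 4 × 1 = 246,528,000 bytes.
Track B: 62,500 × 176 × 2 × 6 = 132,000,000 bytes.
Track C: 26 minutes 47 seconds = 1,607 s; 48,000 × 1,607 × 1 × 6 = 462,816,000 bytes.
Track D: exactly 59 minutes = 3,540 s; 96,000 × 3,540 × 2 × 1 = 679,680,000 bytes.
Total = 1,521,024,000 bytes = 1521.02 MB.

1521.02 MB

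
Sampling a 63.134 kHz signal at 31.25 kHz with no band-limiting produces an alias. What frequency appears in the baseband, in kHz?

Nyquist = 31,250/2 = 15,625 Hz; 63,134 Hz exceeds it.
Alias = |63,134 − 2×31,250| = |63,134 − 62,500| = 634 Hz = 0.634 kHz.

0.634 kHz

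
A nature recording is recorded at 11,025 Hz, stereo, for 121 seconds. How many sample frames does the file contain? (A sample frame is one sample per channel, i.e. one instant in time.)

1,334,025 sample frames

11,025 samples/s × 121 s = 1,334,025 frames.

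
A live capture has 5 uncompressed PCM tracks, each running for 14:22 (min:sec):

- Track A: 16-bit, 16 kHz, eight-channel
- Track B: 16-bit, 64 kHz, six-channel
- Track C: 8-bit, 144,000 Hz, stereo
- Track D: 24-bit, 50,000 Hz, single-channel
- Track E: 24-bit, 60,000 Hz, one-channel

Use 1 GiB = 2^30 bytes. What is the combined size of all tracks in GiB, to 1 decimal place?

14:22 (min:sec) = 862 s.
Track A: 16,000 × 862 × 2 × 8 = 220,672,000 bytes.
Track B: 64,000 × 862 × 2 × 6 = 662,016,000 bytes.
Track C: 144,000 × 862 × 1 × 2 = 248,256,000 bytes.
Track D: 50,000 × 862 × 3 × 1 = 129,300,000 bytes.
Track E: 60,000 × 862 × 3 × 1 = 155,160,000 bytes.
Total = 1,415,404,000 bytes = 1.3 GiB.

1.3 GiB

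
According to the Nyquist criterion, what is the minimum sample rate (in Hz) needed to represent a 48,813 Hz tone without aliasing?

97,626 Hz

Minimum sample rate = 2 × 48,813 Hz = 97,626 Hz.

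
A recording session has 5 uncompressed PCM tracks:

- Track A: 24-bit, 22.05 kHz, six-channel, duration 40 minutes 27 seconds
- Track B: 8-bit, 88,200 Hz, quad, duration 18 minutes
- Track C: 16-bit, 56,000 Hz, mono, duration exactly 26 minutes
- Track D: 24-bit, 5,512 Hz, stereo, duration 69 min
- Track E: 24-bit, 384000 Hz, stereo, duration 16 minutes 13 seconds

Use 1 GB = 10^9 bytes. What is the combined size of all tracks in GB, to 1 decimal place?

Track A: 40 minutes 27 seconds = 2,427 s; 22,050 × 2,427 × 3 × 6 = 963,276,300 bytes.
Track B: 18 minutes = 1,080 s; 88,200 × 1,080 × 1 × 4 = 381,024,000 bytes.
Track C: exactly 26 minutes = 1,560 s; 56,000 × 1,560 × 2 × 1 = 174,720,000 bytes.
Track D: 69 min = 4,140 s; 5,512 × 4,140 × 3 × 2 = 136,918,080 bytes.
Track E: 16 minutes 13 seconds = 973 s; 384,000 × 973 × 3 × 2 = 2,241,792,000 bytes.
Total = 3,897,730,380 bytes = 3.9 GB.

3.9 GB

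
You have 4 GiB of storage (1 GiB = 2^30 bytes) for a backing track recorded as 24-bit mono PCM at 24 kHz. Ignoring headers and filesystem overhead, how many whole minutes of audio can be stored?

994 minutes

Uncompressed byte rate = 24,000 × 3 × 1 = 72,000 bytes/s.
Capacity = 4 × 1,073,741,824 = 4,294,967,296 bytes.
4,294,967,296 / 72,000 ≈ 59652.32 s → 994 minutes.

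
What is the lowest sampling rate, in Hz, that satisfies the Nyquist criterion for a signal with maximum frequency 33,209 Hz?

Minimum sample rate = 2 × 33,209 Hz = 66,418 Hz.

66,418 Hz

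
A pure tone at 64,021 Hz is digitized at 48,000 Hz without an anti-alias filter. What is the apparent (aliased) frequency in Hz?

Nyquist = 48,000/2 = 24,000 Hz; 64,021 Hz exceeds it.
Alias = |64,021 − 1×48,000| = |64,021 − 48,000| = 16,021 Hz.

16,021 Hz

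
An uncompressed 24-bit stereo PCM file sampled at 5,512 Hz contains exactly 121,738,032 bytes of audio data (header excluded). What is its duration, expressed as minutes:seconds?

Byte rate = 5,512 × 3 × 2 = 33,072 bytes/s.
Duration = 121,738,032 / 33,072 = 3,681 s.
3,681 s = 61:21.

61:21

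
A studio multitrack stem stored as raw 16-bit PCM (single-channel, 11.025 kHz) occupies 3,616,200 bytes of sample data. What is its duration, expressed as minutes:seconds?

Byte rate = 11,025 × 2 × 1 = 22,050 bytes/s.
Duration = 3,616,200 / 22,050 = 164 s.
164 s = 2:44.

2:44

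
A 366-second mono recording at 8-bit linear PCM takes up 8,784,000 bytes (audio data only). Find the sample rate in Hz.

24,000 Hz

Bytes = sample_rate × seconds × bytes_per_sample × channels.
sample_rate = 8,784,000 / (366 × 1 × 1) = 8,784,000 / 366 = 24,000 Hz.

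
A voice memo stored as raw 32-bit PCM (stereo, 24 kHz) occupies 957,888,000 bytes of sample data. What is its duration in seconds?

4,989 seconds

Byte rate = 24,000 × 4 × 2 = 192,000 bytes/s.
Duration = 957,888,000 / 192,000 = 4,989 s.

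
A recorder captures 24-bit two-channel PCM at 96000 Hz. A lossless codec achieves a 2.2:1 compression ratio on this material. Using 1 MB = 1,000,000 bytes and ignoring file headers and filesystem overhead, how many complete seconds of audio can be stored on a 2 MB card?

7 seconds

Uncompressed byte rate = 96,000 × 3 × 2 = 576,000 bytes/s.
After 2.2:1 compression, effective rate ≈ 261818.18 bytes/s.
Capacity = 2 × 1,000,000 = 2,000,000 bytes.
2,000,000 / effective rate ≈ 7.64 s → 7 seconds.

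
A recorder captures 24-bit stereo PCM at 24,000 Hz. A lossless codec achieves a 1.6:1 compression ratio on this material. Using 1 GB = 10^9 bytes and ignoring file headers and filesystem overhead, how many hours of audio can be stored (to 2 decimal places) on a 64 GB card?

197.53 hours

Uncompressed byte rate = 24,000 × 3 × 2 = 144,000 bytes/s.
After 1.6:1 compression, effective rate ≈ 90000 bytes/s.
Capacity = 64 × 1,000,000,000 = 64,000,000,000 bytes.
64,000,000,000 / effective rate ≈ 711111.11 s → 197.53 hours.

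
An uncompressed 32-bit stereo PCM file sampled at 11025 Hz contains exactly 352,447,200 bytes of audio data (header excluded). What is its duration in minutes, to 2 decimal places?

Byte rate = 11,025 × 4 × 2 = 88,200 bytes/s.
Duration = 352,447,200 / 88,200 = 3,996 s.
3,996 s / 60 = 66.60 minutes.

66.60 minutes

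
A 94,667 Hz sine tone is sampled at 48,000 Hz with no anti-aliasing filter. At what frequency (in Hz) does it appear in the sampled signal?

Nyquist = 48,000/2 = 24,000 Hz; 94,667 Hz exceeds it.
Alias = |94,667 − 2×48,000| = |94,667 − 96,000| = 1,333 Hz.

1,333 Hz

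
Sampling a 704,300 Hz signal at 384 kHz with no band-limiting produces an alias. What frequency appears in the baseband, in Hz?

Nyquist = 384,000/2 = 192,000 Hz; 704,300 Hz exceeds it.
Alias = |704,300 − 2×384,000| = |704,300 − 768,000| = 63,700 Hz.

63,700 Hz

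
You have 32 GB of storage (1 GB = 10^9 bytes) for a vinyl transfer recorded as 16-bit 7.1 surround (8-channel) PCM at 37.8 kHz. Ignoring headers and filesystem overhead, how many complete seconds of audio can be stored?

Uncompressed byte rate = 37,800 × 2 × 8 = 604,800 bytes/s.
Capacity = 32 × 1,000,000,000 = 32,000,000,000 bytes.
32,000,000,000 / 604,800 ≈ 52910.05 s → 52,910 seconds.

52,910 seconds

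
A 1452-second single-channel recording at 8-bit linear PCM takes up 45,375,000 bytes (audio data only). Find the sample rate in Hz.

31,250 Hz

Bytes = sample_rate × seconds × bytes_per_sample × channels.
sample_rate = 45,375,000 / (1,452 × 1 × 1) = 45,375,000 / 1,452 = 31,250 Hz.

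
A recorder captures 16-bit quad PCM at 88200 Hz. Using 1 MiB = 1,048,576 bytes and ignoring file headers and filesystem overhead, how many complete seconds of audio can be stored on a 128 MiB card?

Uncompressed byte rate = 88,200 × 2 × 4 = 705,600 bytes/s.
Capacity = 128 × 1,048,576 = 134,217,728 bytes.
134,217,728 / 705,600 ≈ 190.22 s → 190 seconds.

190 seconds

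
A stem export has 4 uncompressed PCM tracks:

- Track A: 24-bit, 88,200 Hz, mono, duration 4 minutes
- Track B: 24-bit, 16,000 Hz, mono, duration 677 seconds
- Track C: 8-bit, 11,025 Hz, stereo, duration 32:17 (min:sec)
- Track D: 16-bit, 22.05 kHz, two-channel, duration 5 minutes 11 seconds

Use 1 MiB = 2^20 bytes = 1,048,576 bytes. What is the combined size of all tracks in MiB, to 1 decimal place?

Track A: 4 minutes = 240 s; 88,200 × 240 × 3 × 1 = 63,504,000 bytes.
Track B: 16,000 × 677 × 3 × 1 = 32,496,000 bytes.
Track C: 32:17 (min:sec) = 1,937 s; 11,025 × 1,937 × 1 × 2 = 42,710,850 bytes.
Track D: 5 minutes 11 seconds = 311 s; 22,050 × 311 × 2 × 2 = 27,430,200 bytes.
Total = 166,141,050 bytes = 158.4 MiB.

158.4 MiB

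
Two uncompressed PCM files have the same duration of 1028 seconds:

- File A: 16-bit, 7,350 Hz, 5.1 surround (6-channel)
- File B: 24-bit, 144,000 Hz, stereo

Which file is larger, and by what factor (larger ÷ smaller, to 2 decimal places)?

File B, by a factor of 9.80

File A: 7,350 × 2 × 6 = 88,200 bytes/s.
File B: 144,000 × 3 × 2 = 864,000 bytes/s.
File B is larger; ratio = 888,192,000 / 90,669,600 = 9.80.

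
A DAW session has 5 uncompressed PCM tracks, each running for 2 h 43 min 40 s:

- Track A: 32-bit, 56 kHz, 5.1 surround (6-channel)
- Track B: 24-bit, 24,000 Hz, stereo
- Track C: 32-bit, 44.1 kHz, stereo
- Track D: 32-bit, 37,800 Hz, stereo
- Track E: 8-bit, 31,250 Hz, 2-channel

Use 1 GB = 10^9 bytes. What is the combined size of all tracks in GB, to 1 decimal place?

21.7 GB

2 h 43 min 40 s = 9,820 s.
Track A: 56,000 × 9,820 × 4 × 6 = 13,198,080,000 bytes.
Track B: 24,000 × 9,820 × 3 × 2 = 1,414,080,000 bytes.
Track C: 44,100 × 9,820 × 4 × 2 = 3,464,496,000 bytes.
Track D: 37,800 × 9,820 × 4 × 2 = 2,969,568,000 bytes.
Track E: 31,250 × 9,820 × 1 × 2 = 613,750,000 bytes.
Total = 21,659,974,000 bytes = 21.7 GB.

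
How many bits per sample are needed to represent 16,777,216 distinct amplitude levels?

log2(16,777,216) = 24.

24 bits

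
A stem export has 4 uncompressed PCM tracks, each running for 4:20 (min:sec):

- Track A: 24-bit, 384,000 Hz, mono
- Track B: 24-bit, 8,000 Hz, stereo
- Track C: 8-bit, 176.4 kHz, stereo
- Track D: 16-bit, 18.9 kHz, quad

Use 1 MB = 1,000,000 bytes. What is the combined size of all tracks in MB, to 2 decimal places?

4:20 (min:sec) = 260 s.
Track A: 384,000 × 260 × 3 × 1 = 299,520,000 bytes.
Track B: 8,000 × 260 × 3 × 2 = 12,480,000 bytes.
Track C: 176,400 × 260 × 1 × 2 = 91,728,000 bytes.
Track D: 18,900 × 260 × 2 × 4 = 39,312,000 bytes.
Total = 443,040,000 bytes = 443.04 MB.

443.04 MB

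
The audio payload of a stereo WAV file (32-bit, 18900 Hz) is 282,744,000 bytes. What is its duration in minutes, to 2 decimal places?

31.17 minutes

Byte rate = 18,900 × 4 × 2 = 151,200 bytes/s.
Duration = 282,744,000 / 151,200 = 1,870 s.
1,870 s / 60 = 31.17 minutes.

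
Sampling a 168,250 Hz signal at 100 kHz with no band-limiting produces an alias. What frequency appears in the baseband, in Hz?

Nyquist = 100,000/2 = 50,000 Hz; 168,250 Hz exceeds it.
Alias = |168,250 − 2×100,000| = |168,250 − 200,000| = 31,750 Hz.

31,750 Hz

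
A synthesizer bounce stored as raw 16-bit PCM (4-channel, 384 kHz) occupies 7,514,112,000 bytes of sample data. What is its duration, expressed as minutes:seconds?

40:46

Byte rate = 384,000 × 2 × 4 = 3,072,000 bytes/s.
Duration = 7,514,112,000 / 3,072,000 = 2,446 s.
2,446 s = 40:46.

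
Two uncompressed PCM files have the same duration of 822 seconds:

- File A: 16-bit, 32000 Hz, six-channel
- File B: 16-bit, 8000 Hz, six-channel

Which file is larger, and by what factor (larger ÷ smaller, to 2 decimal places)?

File A: 32,000 × 2 × 6 = 384,000 bytes/s.
File B: 8,000 × 2 × 6 = 96,000 bytes/s.
File A is larger; ratio = 315,648,000 / 78,912,000 = 4.00.

File A, by a factor of 4.00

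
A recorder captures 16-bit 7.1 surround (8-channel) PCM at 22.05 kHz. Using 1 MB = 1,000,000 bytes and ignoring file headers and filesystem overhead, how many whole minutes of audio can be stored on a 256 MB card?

Uncompressed byte rate = 22,050 × 2 × 8 = 352,800 bytes/s.
Capacity = 256 × 1,000,000 = 256,000,000 bytes.
256,000,000 / 352,800 ≈ 725.62 s → 12 minutes.

12 minutes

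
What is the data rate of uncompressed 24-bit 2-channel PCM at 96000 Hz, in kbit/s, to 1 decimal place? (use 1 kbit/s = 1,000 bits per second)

Bit rate = 96,000 × 24 × 2 = 4,608,000 bits/s.
= 4608.0 kbit/s.

4608.0 kbit/s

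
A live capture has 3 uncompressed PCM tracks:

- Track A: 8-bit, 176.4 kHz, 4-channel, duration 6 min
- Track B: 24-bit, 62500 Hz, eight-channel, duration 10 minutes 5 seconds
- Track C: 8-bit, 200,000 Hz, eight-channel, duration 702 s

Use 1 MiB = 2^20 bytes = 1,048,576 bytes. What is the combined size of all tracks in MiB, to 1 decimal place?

Track A: 6 min = 360 s; 176,400 × 360 × 1 × 4 = 254,016,000 bytes.
Track B: 10 minutes 5 seconds = 605 s; 62,500 × 605 × 3 × 8 = 907,500,000 bytes.
Track C: 200,000 × 702 × 1 × 8 = 1,123,200,000 bytes.
Total = 2,284,716,000 bytes = 2178.9 MiB.

2178.9 MiB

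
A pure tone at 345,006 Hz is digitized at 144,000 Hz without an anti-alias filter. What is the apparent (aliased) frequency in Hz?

57,006 Hz

Nyquist = 144,000/2 = 72,000 Hz; 345,006 Hz exceeds it.
Alias = |345,006 − 2×144,000| = |345,006 − 288,000| = 57,006 Hz.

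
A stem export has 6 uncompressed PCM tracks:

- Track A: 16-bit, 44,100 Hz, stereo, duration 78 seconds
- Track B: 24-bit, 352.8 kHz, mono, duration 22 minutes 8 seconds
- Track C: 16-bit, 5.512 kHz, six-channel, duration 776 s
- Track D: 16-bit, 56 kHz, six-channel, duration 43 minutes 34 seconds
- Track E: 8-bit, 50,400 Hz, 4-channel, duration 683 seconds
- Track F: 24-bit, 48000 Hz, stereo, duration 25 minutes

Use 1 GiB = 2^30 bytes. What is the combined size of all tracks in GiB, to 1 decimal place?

Track A: 44,100 × 78 × 2 × 2 = 13,759,200 bytes.
Track B: 22 minutes 8 seconds = 1,328 s; 352,800 × 1,328 × 3 × 1 = 1,405,555,200 bytes.
Track C: 5,512 × 776 × 2 × 6 = 51,327,744 bytes.
Track D: 43 minutes 34 seconds = 2,614 s; 56,000 × 2,614 × 2 × 6 = 1,756,608,000 bytes.
Track E: 50,400 × 683 × 1 × 4 = 137,692,800 bytes.
Track F: 25 minutes = 1,500 s; 48,000 × 1,500 × 3 × 2 = 432,000,000 bytes.
Total = 3,796,942,944 bytes = 3.5 GiB.

3.5 GiB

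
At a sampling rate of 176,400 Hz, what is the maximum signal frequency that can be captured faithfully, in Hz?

88,200 Hz

Nyquist frequency = sample rate / 2 = 176,400 / 2 = 88,200 Hz.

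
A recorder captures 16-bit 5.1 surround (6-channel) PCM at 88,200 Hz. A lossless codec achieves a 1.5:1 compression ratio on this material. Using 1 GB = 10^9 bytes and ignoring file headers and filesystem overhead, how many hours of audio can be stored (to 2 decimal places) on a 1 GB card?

Uncompressed byte rate = 88,200 × 2 × 6 = 1,058,400 bytes/s.
After 1.5:1 compression, effective rate ≈ 705600 bytes/s.
Capacity = 1 × 1,000,000,000 = 1,000,000,000 bytes.
1,000,000,000 / effective rate ≈ 1417.23 s → 0.39 hours.

0.39 hours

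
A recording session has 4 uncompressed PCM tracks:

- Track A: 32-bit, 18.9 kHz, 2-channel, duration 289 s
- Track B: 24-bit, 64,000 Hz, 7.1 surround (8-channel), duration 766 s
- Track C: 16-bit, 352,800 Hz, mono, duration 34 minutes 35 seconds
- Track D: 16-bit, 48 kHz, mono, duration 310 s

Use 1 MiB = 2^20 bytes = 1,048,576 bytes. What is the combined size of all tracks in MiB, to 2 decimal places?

Track A: 18,900 × 289 × 4 × 2 = 43,696,800 bytes.
Track B: 64,000 × 766 × 3 × 8 = 1,176,576,000 bytes.
Track C: 34 minutes 35 seconds = 2,075 s; 352,800 × 2,075 × 2 × 1 = 1,464,120,000 bytes.
Track D: 48,000 × 310 × 2 × 1 = 29,760,000 bytes.
Total = 2,714,152,800 bytes = 2588.42 MiB.

2588.42 MiB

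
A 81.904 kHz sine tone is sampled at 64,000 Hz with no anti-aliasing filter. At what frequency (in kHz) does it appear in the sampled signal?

Nyquist = 64,000/2 = 32,000 Hz; 81,904 Hz exceeds it.
Alias = |81,904 − 1×64,000| = |81,904 − 64,000| = 17,904 Hz = 17.904 kHz.

17.904 kHz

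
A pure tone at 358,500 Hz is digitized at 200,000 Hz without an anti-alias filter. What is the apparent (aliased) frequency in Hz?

41,500 Hz

Nyquist = 200,000/2 = 100,000 Hz; 358,500 Hz exceeds it.
Alias = |358,500 − 2×200,000| = |358,500 − 400,000| = 41,500 Hz.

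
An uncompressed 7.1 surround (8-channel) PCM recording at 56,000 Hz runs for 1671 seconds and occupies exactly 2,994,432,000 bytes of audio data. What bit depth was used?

Bytes per sample = 2,994,432,000 / (56,000 × 1,671 × 8) = 2,994,432,000 / 748,608,000 = 4.
Bit depth = 4 × 8 = 32 bits.

32 bits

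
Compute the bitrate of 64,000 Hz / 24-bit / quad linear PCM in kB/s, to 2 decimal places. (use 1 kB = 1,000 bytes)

Bit rate = 64,000 × 24 × 4 = 6,144,000 bits/s.
6,144,000 / 8 = 768,000 B/s = 768.00 kB/s.

768.00 kB/s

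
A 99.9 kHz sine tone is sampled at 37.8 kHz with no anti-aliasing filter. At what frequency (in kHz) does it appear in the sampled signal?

Nyquist = 37,800/2 = 18,900 Hz; 99,900 Hz exceeds it.
Alias = |99,900 − 3×37,800| = |99,900 − 113,400| = 13,500 Hz = 13.5 kHz.

13.5 kHz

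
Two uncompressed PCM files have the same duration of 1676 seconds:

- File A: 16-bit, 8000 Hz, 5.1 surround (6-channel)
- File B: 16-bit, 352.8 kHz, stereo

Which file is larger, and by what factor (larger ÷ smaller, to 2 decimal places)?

File B, by a factor of 14.70

File A: 8,000 × 2 × 6 = 96,000 bytes/s.
File B: 352,800 × 2 × 2 = 1,411,200 bytes/s.
File B is larger; ratio = 2,365,171,200 / 160,896,000 = 14.70.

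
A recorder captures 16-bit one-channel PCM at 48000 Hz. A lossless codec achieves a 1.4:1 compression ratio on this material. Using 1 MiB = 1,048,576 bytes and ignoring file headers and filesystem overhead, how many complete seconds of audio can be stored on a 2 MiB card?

30 seconds

Uncompressed byte rate = 48,000 × 2 × 1 = 96,000 bytes/s.
After 1.4:1 compression, effective rate ≈ 68571.43 bytes/s.
Capacity = 2 × 1,048,576 = 2,097,152 bytes.
2,097,152 / effective rate ≈ 30.58 s → 30 seconds.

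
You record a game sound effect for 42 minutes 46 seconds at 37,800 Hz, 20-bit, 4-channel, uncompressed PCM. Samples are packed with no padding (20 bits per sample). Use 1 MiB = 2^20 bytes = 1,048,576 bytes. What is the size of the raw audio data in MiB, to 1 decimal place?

925.0 MiB

Duration = 42 minutes 46 seconds = 2,566 s.
Bits = 37,800 × 2,566 × 20 × 4 = 7,759,584,000 bits = 969,948,000 bytes.
969,948,000 / 1,048,576 = 925.0 MiB.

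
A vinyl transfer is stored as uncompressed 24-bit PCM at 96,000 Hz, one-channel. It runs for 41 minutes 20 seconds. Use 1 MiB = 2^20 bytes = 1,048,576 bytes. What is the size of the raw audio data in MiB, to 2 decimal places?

Duration = 41 minutes 20 seconds = 2,480 s.
Bytes = 96,000 samples/s × 2,480 s × 3 bytes/sample × 1 ch = 714,240,000 bytes.
714,240,000 / 1,048,576 = 681.15 MiB.

681.15 MiB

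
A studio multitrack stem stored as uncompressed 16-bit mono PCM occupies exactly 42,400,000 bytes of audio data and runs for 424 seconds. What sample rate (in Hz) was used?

Bytes = sample_rate × seconds × bytes_per_sample × channels.
sample_rate = 42,400,000 / (424 × 2 × 1) = 42,400,000 / 848 = 50,000 Hz.

50,000 Hz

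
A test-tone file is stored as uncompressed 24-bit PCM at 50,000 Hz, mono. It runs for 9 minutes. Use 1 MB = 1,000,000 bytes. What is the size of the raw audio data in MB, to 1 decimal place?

81.0 MB

Duration = 9 minutes = 540 s.
Bytes = 50,000 samples/s × 540 s × 3 bytes/sample × 1 ch = 81,000,000 bytes.
81,000,000 / 1,000,000 = 81.0 MB.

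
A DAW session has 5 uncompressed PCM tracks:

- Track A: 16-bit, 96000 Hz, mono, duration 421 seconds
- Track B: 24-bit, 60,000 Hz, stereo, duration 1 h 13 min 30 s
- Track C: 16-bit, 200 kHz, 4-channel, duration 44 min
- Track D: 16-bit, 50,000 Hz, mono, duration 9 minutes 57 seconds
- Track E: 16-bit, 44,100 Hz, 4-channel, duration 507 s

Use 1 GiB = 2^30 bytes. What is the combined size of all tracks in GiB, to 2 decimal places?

Track A: 96,000 × 421 × 2 × 1 = 80,832,000 bytes.
Track B: 1 h 13 min 30 s = 4,410 s; 60,000 × 4,410 × 3 × 2 = 1,587,600,000 bytes.
Track C: 44 min = 2,640 s; 200,000 × 2,640 × 2 × 4 = 4,224,000,000 bytes.
Track D: 9 minutes 57 seconds = 597 s; 50,000 × 597 × 2 × 1 = 59,700,000 bytes.
Track E: 44,100 × 507 × 2 × 4 = 178,869,600 bytes.
Total = 6,131,001,600 bytes = 5.71 GiB.

5.71 GiB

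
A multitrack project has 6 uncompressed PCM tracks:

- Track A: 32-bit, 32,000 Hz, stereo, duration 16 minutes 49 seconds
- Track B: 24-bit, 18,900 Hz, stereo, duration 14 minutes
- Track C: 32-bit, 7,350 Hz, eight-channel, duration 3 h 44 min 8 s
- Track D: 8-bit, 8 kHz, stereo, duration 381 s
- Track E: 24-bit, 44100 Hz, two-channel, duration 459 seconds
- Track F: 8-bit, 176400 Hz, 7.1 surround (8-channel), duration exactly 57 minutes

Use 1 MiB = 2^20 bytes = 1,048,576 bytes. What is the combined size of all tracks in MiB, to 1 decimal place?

Track A: 16 minutes 49 seconds = 1,009 s; 32,000 × 1,009 × 4 × 2 = 258,304,000 bytes.
Track B: 14 minutes = 840 s; 18,900 × 840 × 3 × 2 = 95,256,000 bytes.
Track C: 3 h 44 min 8 s = 13,448 s; 7,350 × 13,448 × 4 × 8 = 3,162,969,600 bytes.
Track D: 8,000 × 381 × 1 × 2 = 6,096,000 bytes.
Track E: 44,100 × 459 × 3 × 2 = 121,451,400 bytes.
Track F: exactly 57 minutes = 3,420 s; 176,400 × 3,420 × 1 × 8 = 4,826,304,000 bytes.
Total = 8,470,381,000 bytes = 8078.0 MiB.

8078.0 MiB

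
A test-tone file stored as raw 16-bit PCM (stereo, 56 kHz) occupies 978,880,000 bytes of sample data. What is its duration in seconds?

4,370 seconds

Byte rate = 56,000 × 2 × 2 = 224,000 bytes/s.
Duration = 978,880,000 / 224,000 = 4,370 s.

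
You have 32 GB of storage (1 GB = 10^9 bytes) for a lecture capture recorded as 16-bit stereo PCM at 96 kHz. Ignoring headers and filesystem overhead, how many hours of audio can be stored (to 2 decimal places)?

Uncompressed byte rate = 96,000 × 2 × 2 = 384,000 bytes/s.
Capacity = 32 × 1,000,000,000 = 32,000,000,000 bytes.
32,000,000,000 / 384,000 ≈ 83333.33 s → 23.15 hours.

23.15 hours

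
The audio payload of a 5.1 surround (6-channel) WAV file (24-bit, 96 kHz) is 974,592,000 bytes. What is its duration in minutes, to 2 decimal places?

Byte rate = 96,000 × 3 × 6 = 1,728,000 bytes/s.
Duration = 974,592,000 / 1,728,000 = 564 s.
564 s / 60 = 9.40 minutes.

9.40 minutes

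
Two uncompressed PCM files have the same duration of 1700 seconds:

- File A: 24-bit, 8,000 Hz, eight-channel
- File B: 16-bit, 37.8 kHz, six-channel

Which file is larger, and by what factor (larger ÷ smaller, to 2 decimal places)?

File B, by a factor of 2.36

File A: 8,000 × 3 × 8 = 192,000 bytes/s.
File B: 37,800 × 2 × 6 = 453,600 bytes/s.
File B is larger; ratio = 771,120,000 / 326,400,000 = 2.36.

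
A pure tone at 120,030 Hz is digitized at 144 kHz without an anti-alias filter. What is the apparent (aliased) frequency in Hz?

Nyquist = 144,000/2 = 72,000 Hz; 120,030 Hz exceeds it.
Alias = |120,030 − 1×144,000| = |120,030 − 144,000| = 23,970 Hz.

23,970 Hz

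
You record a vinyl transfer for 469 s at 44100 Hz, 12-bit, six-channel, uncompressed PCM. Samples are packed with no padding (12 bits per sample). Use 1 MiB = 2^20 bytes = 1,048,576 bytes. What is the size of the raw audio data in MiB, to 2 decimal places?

177.52 MiB

Bits = 44,100 × 469 × 12 × 6 = 1,489,168,800 bits = 186,146,100 bytes.
186,146,100 / 1,048,576 = 177.52 MiB.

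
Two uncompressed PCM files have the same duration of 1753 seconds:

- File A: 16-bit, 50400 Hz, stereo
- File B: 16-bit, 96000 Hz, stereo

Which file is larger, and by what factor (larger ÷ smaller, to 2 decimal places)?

File B, by a factor of 1.90

File A: 50,400 × 2 × 2 = 201,600 bytes/s.
File B: 96,000 × 2 × 2 = 384,000 bytes/s.
File B is larger; ratio = 673,152,000 / 353,404,800 = 1.90.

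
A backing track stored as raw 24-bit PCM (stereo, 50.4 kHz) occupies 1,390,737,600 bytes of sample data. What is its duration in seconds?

4,599 seconds

Byte rate = 50,400 × 3 × 2 = 302,400 bytes/s.
Duration = 1,390,737,600 / 302,400 = 4,599 s.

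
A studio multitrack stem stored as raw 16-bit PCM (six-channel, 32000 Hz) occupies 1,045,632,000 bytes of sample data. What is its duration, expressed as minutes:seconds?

45:23

Byte rate = 32,000 × 2 × 6 = 384,000 bytes/s.
Duration = 1,045,632,000 / 384,000 = 2,723 s.
2,723 s = 45:23.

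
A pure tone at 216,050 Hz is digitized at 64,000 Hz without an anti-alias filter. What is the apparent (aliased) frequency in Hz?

24,050 Hz

Nyquist = 64,000/2 = 32,000 Hz; 216,050 Hz exceeds it.
Alias = |216,050 − 3×64,000| = |216,050 − 192,000| = 24,050 Hz.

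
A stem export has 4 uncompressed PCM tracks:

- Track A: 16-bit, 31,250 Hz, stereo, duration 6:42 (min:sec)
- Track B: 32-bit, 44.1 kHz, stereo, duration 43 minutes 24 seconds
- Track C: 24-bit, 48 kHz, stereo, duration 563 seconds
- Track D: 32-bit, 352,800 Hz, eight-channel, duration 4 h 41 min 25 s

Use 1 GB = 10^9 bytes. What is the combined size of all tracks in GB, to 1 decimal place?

191.8 GB

Track A: 6:42 (min:sec) = 402 s; 31,250 × 402 × 2 × 2 = 50,250,000 bytes.
Track B: 43 minutes 24 seconds = 2,604 s; 44,100 × 2,604 × 4 × 2 = 918,691,200 bytes.
Track C: 48,000 × 563 × 3 × 2 = 162,144,000 bytes.
Track D: 4 h 41 min 25 s = 16,885 s; 352,800 × 16,885 × 4 × 8 = 190,624,896,000 bytes.
Total = 191,755,981,200 bytes = 191.8 GB.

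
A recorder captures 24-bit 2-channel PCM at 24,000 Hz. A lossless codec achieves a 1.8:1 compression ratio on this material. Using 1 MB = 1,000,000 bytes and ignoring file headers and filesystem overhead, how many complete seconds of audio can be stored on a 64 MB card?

Uncompressed byte rate = 24,000 × 3 × 2 = 144,000 bytes/s.
After 1.8:1 compression, effective rate ≈ 80000 bytes/s.
Capacity = 64 × 1,000,000 = 64,000,000 bytes.
64,000,000 / effective rate ≈ 800 s → 800 seconds.

800 seconds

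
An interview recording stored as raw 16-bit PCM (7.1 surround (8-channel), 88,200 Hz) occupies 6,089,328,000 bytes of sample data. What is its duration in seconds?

4,315 seconds

Byte rate = 88,200 × 2 × 8 = 1,411,200 bytes/s.
Duration = 6,089,328,000 / 1,411,200 = 4,315 s.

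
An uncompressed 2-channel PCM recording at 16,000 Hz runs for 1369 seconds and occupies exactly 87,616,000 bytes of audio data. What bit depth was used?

Bytes per sample = 87,616,000 / (16,000 × 1,369 × 2) = 87,616,000 / 43,808,000 = 2.
Bit depth = 2 × 8 = 16 bits.

16 bits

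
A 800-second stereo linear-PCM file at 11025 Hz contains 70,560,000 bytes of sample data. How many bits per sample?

Bytes per sample = 70,560,000 / (11,025 × 800 × 2) = 70,560,000 / 17,640,000 = 4.
Bit depth = 4 × 8 = 32 bits.

32 bits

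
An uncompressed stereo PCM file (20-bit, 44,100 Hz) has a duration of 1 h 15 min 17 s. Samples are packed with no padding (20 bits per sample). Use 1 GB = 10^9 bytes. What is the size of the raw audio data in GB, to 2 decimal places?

1.00 GB

Duration = 1 h 15 min 17 s = 4,517 s.
Bits = 44,100 × 4,517 × 20 × 2 = 7,967,988,000 bits = 995,998,500 bytes.
995,998,500 / 1,000,000,000 = 1.00 GB.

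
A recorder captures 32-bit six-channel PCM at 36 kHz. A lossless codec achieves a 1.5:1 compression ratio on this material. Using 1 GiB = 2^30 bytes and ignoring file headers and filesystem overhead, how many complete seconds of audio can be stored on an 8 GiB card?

14,913 seconds

Uncompressed byte rate = 36,000 × 4 × 6 = 864,000 bytes/s.
After 1.5:1 compression, effective rate ≈ 576000 bytes/s.
Capacity = 8 × 1,073,741,824 = 8,589,934,592 bytes.
8,589,934,592 / effective rate ≈ 14913.08 s → 14,913 seconds.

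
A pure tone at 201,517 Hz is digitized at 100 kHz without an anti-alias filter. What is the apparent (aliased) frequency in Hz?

1,517 Hz

Nyquist = 100,000/2 = 50,000 Hz; 201,517 Hz exceeds it.
Alias = |201,517 − 2×100,000| = |201,517 − 200,000| = 1,517 Hz.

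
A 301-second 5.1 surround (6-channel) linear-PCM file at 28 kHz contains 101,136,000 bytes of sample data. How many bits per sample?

Bytes per sample = 101,136,000 / (28,000 × 301 × 6) = 101,136,000 / 50,568,000 = 2.
Bit depth = 2 × 8 = 16 bits.

16 bits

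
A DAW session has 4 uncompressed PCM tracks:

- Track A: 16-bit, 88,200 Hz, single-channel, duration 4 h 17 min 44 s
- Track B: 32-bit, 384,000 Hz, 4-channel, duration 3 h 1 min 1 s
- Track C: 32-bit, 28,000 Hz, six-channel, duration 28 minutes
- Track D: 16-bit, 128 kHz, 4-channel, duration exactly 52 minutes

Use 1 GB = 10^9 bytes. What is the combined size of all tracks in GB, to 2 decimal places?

Track A: 4 h 17 min 44 s = 15,464 s; 88,200 × 15,464 × 2 × 1 = 2,727,849,600 bytes.
Track B: 3 h 1 min 1 s = 10,861 s; 384,000 × 10,861 × 4 × 4 = 66,729,984,000 bytes.
Track C: 28 minutes = 1,680 s; 28,000 × 1,680 × 4 × 6 = 1,128,960,000 bytes.
Track D: exactly 52 minutes = 3,120 s; 128,000 × 3,120 × 2 × 4 = 3,194,880,000 bytes.
Total = 73,781,673,600 bytes = 73.78 GB.

73.78 GB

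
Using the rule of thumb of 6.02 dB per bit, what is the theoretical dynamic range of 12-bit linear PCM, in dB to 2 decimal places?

72.24 dB

12 × 6.02 = 72.24 dB.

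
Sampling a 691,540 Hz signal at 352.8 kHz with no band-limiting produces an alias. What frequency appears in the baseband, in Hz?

Nyquist = 352,800/2 = 176,400 Hz; 691,540 Hz exceeds it.
Alias = |691,540 − 2×352,800| = |691,540 − 705,600| = 14,060 Hz.

14,060 Hz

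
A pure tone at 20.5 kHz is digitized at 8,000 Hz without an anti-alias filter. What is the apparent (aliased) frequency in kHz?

Nyquist = 8,000/2 = 4,000 Hz; 20,500 Hz exceeds it.
Alias = |20,500 − 3×8,000| = |20,500 − 24,000| = 3,500 Hz = 3.5 kHz.

3.5 kHz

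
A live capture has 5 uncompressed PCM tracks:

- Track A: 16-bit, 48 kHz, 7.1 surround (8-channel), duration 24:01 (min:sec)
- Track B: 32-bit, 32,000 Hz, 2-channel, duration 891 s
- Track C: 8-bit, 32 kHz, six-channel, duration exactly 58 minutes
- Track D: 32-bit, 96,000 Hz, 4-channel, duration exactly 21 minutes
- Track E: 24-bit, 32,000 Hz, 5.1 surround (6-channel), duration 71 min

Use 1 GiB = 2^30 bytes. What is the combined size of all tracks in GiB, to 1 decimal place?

Track A: 24:01 (min:sec) = 1,441 s; 48,000 × 1,441 × 2 × 8 = 1,106,688,000 bytes.
Track B: 32,000 × 891 × 4 × 2 = 228,096,000 bytes.
Track C: exactly 58 minutes = 3,480 s; 32,000 × 3,480 × 1 × 6 = 668,160,000 bytes.
Track D: exactly 21 minutes = 1,260 s; 96,000 × 1,260 × 4 × 4 = 1,935,360,000 bytes.
Track E: 71 min = 4,260 s; 32,000 × 4,260 × 3 × 6 = 2,453,760,000 bytes.
Total = 6,392,064,000 bytes = 6.0 GiB.

6.0 GiB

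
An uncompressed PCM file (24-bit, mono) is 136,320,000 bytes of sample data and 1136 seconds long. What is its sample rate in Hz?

40,000 Hz

Bytes = sample_rate × seconds × bytes_per_sample × channels.
sample_rate = 136,320,000 / (1,136 × 3 × 1) = 136,320,000 / 3,408 = 40,000 Hz.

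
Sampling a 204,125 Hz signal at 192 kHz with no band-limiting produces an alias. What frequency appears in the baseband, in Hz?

Nyquist = 192,000/2 = 96,000 Hz; 204,125 Hz exceeds it.
Alias = |204,125 − 1×192,000| = |204,125 − 192,000| = 12,125 Hz.

12,125 Hz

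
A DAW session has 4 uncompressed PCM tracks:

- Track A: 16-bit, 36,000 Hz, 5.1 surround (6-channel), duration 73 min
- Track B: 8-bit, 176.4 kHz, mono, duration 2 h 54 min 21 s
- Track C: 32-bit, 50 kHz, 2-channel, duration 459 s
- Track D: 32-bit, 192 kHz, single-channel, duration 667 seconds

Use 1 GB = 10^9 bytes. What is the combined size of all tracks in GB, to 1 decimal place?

4.4 GB

Track A: 73 min = 4,380 s; 36,000 × 4,380 × 2 × 6 = 1,892,160,000 bytes.
Track B: 2 h 54 min 21 s = 10,461 s; 176,400 × 10,461 × 1 × 1 = 1,845,320,400 bytes.
Track C: 50,000 × 459 × 4 × 2 = 183,600,000 bytes.
Track D: 192,000 × 667 × 4 × 1 = 512,256,000 bytes.
Total = 4,433,336,400 bytes = 4.4 GB.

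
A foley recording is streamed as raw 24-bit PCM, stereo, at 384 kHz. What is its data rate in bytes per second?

Bit rate = 384,000 × 24 × 2 = 18,432,000 bits/s.
18,432,000 / 8 = 2,304,000 bytes/s.

2,304,000 bytes/s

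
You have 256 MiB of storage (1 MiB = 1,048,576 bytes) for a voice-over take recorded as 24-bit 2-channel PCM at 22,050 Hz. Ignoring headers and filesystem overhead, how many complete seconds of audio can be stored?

2,028 seconds

Uncompressed byte rate = 22,050 × 3 × 2 = 132,300 bytes/s.
Capacity = 256 × 1,048,576 = 268,435,456 bytes.
268,435,456 / 132,300 ≈ 2028.99 s → 2,028 seconds.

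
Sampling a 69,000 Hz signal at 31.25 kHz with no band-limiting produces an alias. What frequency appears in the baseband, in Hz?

Nyquist = 31,250/2 = 15,625 Hz; 69,000 Hz exceeds it.
Alias = |69,000 − 2×31,250| = |69,000 − 62,500| = 6,500 Hz.

6,500 Hz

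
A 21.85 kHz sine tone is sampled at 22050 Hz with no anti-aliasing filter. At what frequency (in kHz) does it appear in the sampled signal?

Nyquist = 22,050/2 = 11,025 Hz; 21,850 Hz exceeds it.
Alias = |21,850 − 1×22,050| = |21,850 − 22,050| = 200 Hz = 0.2 kHz.

0.2 kHz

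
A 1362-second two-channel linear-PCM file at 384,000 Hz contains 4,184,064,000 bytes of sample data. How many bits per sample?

32 bits

Bytes per sample = 4,184,064,000 / (384,000 × 1,362 × 2) = 4,184,064,000 / 1,046,016,000 = 4.
Bit depth = 4 × 8 = 32 bits.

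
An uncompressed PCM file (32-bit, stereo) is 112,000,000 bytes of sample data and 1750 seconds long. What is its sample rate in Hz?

8,000 Hz

Bytes = sample_rate × seconds × bytes_per_sample × channels.
sample_rate = 112,000,000 / (1,750 × 4 × 2) = 112,000,000 / 14,000 = 8,000 Hz.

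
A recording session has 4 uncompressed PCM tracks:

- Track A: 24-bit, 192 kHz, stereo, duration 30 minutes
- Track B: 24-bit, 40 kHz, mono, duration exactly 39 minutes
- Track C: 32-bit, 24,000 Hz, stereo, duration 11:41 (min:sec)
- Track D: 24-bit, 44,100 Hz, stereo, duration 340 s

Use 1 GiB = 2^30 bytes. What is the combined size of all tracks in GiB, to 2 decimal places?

Track A: 30 minutes = 1,800 s; 192,000 × 1,800 × 3 × 2 = 2,073,600,000 bytes.
Track B: exactly 39 minutes = 2,340 s; 40,000 × 2,340 × 3 × 1 = 280,800,000 bytes.
Track C: 11:41 (min:sec) = 701 s; 24,000 × 701 × 4 × 2 = 134,592,000 bytes.
Track D: 44,100 × 340 × 3 × 2 = 89,964,000 bytes.
Total = 2,578,956,000 bytes = 2.40 GiB.

2.40 GiB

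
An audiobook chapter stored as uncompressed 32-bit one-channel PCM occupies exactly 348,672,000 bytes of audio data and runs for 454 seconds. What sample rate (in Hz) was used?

Bytes = sample_rate × seconds × bytes_per_sample × channels.
sample_rate = 348,672,000 / (454 × 4 × 1) = 348,672,000 / 1,816 = 192,000 Hz.

192,000 Hz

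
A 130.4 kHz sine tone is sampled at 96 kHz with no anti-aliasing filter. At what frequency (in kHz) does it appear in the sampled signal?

34.4 kHz

Nyquist = 96,000/2 = 48,000 Hz; 130,400 Hz exceeds it.
Alias = |130,400 − 1×96,000| = |130,400 − 96,000| = 34,400 Hz = 34.4 kHz.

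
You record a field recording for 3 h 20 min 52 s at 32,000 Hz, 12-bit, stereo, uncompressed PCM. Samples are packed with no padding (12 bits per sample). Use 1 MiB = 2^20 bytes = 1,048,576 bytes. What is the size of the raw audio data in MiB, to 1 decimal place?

Duration = 3 h 20 min 52 s = 12,052 s.
Bits = 32,000 × 12,052 × 12 × 2 = 9,255,936,000 bits = 1,156,992,000 bytes.
1,156,992,000 / 1,048,576 = 1103.4 MiB.

1103.4 MiB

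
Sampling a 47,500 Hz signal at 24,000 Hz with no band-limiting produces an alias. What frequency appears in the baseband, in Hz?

Nyquist = 24,000/2 = 12,000 Hz; 47,500 Hz exceeds it.
Alias = |47,500 − 2×24,000| = |47,500 − 48,000| = 500 Hz.

500 Hz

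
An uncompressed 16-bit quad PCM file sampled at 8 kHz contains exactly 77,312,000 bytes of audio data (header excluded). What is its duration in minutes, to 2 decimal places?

Byte rate = 8,000 × 2 × 4 = 64,000 bytes/s.
Duration = 77,312,000 / 64,000 = 1,208 s.
1,208 s / 60 = 20.13 minutes.

20.13 minutes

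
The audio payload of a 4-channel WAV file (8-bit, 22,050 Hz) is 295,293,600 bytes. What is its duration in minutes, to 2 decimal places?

Byte rate = 22,050 × 1 × 4 = 88,200 bytes/s.
Duration = 295,293,600 / 88,200 = 3,348 s.
3,348 s / 60 = 55.80 minutes.

55.80 minutes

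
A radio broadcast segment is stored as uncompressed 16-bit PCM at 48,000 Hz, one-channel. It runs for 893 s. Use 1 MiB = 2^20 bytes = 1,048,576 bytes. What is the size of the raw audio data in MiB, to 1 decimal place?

81.8 MiB

Bytes = 48,000 samples/s × 893 s × 2 bytes/sample × 1 ch = 85,728,000 bytes.
85,728,000 / 1,048,576 = 81.8 MiB.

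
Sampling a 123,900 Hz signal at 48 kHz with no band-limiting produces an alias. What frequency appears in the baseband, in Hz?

Nyquist = 48,000/2 = 24,000 Hz; 123,900 Hz exceeds it.
Alias = |123,900 − 3×48,000| = |123,900 − 144,000| = 20,100 Hz.

20,100 Hz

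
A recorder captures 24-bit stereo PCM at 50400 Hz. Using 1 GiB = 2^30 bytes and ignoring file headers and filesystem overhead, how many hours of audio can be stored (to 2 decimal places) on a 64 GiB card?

Uncompressed byte rate = 50,400 × 3 × 2 = 302,400 bytes/s.
Capacity = 64 × 1,073,741,824 = 68,719,476,736 bytes.
68,719,476,736 / 302,400 ≈ 227246.95 s → 63.12 hours.

63.12 hours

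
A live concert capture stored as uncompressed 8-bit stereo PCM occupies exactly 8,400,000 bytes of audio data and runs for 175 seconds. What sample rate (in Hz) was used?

Bytes = sample_rate × seconds × bytes_per_sample × channels.
sample_rate = 8,400,000 / (175 × 1 × 2) = 8,400,000 / 350 = 24,000 Hz.

24,000 Hz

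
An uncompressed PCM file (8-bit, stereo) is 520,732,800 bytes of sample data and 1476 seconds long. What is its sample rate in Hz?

176,400 Hz

Bytes = sample_rate × seconds × bytes_per_sample × channels.
sample_rate = 520,732,800 / (1,476 × 1 × 2) = 520,732,800 / 2,952 = 176,400 Hz.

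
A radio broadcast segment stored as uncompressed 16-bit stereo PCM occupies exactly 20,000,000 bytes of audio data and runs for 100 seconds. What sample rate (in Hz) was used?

Bytes = sample_rate × seconds × bytes_per_sample × channels.
sample_rate = 20,000,000 / (100 × 2 × 2) = 20,000,000 / 400 = 50,000 Hz.

50,000 Hz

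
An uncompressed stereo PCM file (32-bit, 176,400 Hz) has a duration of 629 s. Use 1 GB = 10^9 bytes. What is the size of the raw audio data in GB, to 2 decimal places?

0.89 GB

Bytes = 176,400 samples/s × 629 s × 4 bytes/sample × 2 ch = 887,644,800 bytes.
887,644,800 / 1,000,000,000 = 0.89 GB.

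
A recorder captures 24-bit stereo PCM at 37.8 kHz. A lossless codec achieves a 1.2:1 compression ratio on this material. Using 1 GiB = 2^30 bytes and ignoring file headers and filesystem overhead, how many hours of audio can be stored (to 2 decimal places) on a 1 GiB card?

1.58 hours

Uncompressed byte rate = 37,800 × 3 × 2 = 226,800 bytes/s.
After 1.2:1 compression, effective rate ≈ 189000 bytes/s.
Capacity = 1 × 1,073,741,824 = 1,073,741,824 bytes.
1,073,741,824 / effective rate ≈ 5681.17 s → 1.58 hours.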